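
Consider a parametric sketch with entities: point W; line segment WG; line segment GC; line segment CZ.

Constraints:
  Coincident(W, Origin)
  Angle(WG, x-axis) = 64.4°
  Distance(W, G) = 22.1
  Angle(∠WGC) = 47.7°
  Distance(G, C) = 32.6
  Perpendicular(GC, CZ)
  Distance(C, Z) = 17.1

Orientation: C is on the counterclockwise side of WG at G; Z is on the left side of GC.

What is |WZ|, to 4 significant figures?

17.74

W is at the origin; WG runs at 64.4° with length 22.1, so G = 22.1·(cos 64.4°, sin 64.4°) = (9.549, 19.93). ∠WGC = 47.7°, so GC runs at 64.4° + (180° − 47.7°) = 196.7° from the x-axis; with |GC| = 32.6, C = G + 32.6·(cos 196.7°, sin 196.7°) = (-21.68, 10.56). The perpendicularity gives CZ at right angles to GC; with |CZ| = 17.1 on the left of GC, Z = C + 17.1·(0.2874, -0.9578) = (-16.76, -5.816). Then |WZ| = |Z − W| = 17.74.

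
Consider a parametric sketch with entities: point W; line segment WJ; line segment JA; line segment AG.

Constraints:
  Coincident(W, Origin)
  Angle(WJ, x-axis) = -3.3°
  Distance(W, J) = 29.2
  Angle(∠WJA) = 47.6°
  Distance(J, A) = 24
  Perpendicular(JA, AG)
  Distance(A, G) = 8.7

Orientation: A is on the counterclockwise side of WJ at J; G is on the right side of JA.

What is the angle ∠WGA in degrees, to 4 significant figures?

8.106°

∠WJA = 47.6°, so JA runs at -3.3° + (180° − 47.6°) = 129.1° from the x-axis; with |JA| = 24.0, A = J + 24.0·(cos 129.1°, sin 129.1°) = (14.02, 16.94). JA ⟂ AG; with |AG| = 8.7 on the right of JA, G = A + 8.7·(0.7760, 0.6307) = (20.77, 22.43). Then cos ∠WGA = GW·GA / (|GW||GA|), giving 8.106°.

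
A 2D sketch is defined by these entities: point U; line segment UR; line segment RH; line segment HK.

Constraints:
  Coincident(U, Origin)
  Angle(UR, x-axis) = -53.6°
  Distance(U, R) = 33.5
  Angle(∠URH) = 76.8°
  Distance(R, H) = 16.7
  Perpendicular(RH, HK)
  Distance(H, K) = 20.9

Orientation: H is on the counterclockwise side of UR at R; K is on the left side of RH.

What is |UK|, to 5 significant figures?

14.804

U is at the origin; UR runs at -53.6° with length 33.5, so R = 33.5·(cos -53.6°, sin -53.6°) = (19.880, -26.964). ∠URH = 76.8°, so RH runs at -53.6° + (180° − 76.8°) = 49.600° from the x-axis; with |RH| = 16.7, H = R + 16.7·(cos 49.600°, sin 49.600°) = (30.703, -14.246). The perpendicularity gives HK at right angles to RH; with |HK| = 20.9 on the left of RH, K = H + 20.9·(-0.76154, 0.64812) = (14.787, -0.70055). Then |UK| = |K − U| = 14.804.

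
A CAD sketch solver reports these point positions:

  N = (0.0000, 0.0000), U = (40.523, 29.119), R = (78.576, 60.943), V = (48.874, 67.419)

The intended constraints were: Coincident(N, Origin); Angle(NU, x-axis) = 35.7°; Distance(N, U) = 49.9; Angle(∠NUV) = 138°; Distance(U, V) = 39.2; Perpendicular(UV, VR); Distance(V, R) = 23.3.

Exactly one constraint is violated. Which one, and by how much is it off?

Distance(V, R) = 23.3 — off by 7.10.

N = (0.00, 0.00) ✓; NU at 35.70° ✓; |NU| = 49.90 ✓; ∠NUV = 138.0° ✓; |UV| = 39.20 ✓; ∠(UV, VR) = 90.00° ✓; |VR| = 30.40 ✗.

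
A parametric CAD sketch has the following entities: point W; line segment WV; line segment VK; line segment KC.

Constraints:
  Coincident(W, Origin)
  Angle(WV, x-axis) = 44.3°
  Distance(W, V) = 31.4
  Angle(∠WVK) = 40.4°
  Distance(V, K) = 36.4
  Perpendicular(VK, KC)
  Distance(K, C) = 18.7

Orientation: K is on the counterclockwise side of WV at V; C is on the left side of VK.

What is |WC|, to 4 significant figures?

12.60

W is at the origin; WV runs at 44.3° with length 31.4, so V = 31.4·(cos 44.3°, sin 44.3°) = (22.47, 21.93). ∠WVK = 40.4°, so VK runs at 44.3° + (180° − 40.4°) = 183.9° from the x-axis; with |VK| = 36.4, K = V + 36.4·(cos 183.9°, sin 183.9°) = (-13.84, 19.45). VK ⟂ KC; with |KC| = 18.7 on the left of VK, C = K + 18.7·(0.06802, -0.9977) = (-12.57, 0.7978). Then |WC| = |C − W| = 12.60.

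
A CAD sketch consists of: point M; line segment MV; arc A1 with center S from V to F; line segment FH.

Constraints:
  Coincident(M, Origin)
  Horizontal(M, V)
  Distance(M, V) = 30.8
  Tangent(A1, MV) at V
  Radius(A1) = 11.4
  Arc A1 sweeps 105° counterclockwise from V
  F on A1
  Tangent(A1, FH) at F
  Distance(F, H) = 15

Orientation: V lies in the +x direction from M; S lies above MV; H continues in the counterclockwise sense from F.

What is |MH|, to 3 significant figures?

47.6

M is at the origin; M and V share the same y with |MV| = 30.8 and V on the +x side, so V = (30.8, 0.00). A1 meets MV tangentially, so SV is at right angles to MV, so S = V + (0, 11.4) = (30.8, 11.4). On A1, V sits at bearing -90° from S; a 105° counterclockwise sweep puts F at bearing 15°, so F = S + 11.4·(cos 15°, sin 15°) = (41.8, 14.4). A1 meets FH tangentially, so SF is at right angles to FH, so FH runs along (−sin 15°, cos 15°); with |FH| = 15.0, H = (37.9, 28.8). Then |MH| = |H − M| = 47.6.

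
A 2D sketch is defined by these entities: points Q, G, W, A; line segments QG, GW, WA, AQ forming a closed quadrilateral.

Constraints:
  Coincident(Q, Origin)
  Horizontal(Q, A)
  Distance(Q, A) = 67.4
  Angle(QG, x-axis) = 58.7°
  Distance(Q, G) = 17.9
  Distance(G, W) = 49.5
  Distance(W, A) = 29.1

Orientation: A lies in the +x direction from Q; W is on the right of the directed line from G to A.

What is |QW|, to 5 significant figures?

48.941

Checks: |GW| = 49.50 ✓; |WA| = 29.10 ✓.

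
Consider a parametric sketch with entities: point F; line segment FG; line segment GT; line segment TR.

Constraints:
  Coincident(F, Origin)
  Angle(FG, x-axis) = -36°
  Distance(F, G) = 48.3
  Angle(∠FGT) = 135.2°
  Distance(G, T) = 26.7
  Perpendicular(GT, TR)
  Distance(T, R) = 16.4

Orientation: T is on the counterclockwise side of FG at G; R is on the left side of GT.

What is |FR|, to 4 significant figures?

63.47

F is at the origin; FG runs at -36.0° with length 48.3, so G = 48.3·(cos -36.0°, sin -36.0°) = (39.08, -28.39). ∠FGT = 135.2°, so GT runs at -36.0° + (180° − 135.2°) = 8.800° from the x-axis; with |GT| = 26.7, T = G + 26.7·(cos 8.800°, sin 8.800°) = (65.46, -24.31). The perpendicularity gives TR at right angles to GT; with |TR| = 16.4 on the left of GT, R = T + 16.4·(-0.1530, 0.9882) = (62.95, -8.098). Then |FR| = |R − F| = 63.47.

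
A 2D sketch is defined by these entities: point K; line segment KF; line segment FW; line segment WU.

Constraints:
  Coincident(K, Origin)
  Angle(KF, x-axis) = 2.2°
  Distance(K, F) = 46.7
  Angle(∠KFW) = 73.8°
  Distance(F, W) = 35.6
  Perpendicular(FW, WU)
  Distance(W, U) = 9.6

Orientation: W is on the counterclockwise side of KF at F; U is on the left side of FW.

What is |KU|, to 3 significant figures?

41.9

K is at the origin; KF runs at 2.2° with length 46.7, so F = 46.7·(cos 2.2°, sin 2.2°) = (46.7, 1.79). ∠KFW = 73.8°, so FW runs at 2.2° + (180° − 73.8°) = 108° from the x-axis; with |FW| = 35.6, W = F + 35.6·(cos 108°, sin 108°) = (35.4, 35.6). FW is perpendicular to WU; with |WU| = 9.6 on the left of FW, U = W + 9.6·(-0.949, -0.316) = (26.3, 32.5). Then |KU| = |U − K| = 41.9.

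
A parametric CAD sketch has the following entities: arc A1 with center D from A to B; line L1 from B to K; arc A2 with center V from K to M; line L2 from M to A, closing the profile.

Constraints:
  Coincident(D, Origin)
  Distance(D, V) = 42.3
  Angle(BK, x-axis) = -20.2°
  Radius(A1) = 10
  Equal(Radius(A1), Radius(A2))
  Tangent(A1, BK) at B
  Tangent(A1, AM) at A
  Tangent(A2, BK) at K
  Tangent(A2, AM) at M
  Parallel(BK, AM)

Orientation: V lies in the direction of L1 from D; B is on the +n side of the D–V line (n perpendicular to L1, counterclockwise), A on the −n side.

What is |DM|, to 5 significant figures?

43.466

The slot axis is L1's direction at -20.2°, so u = (cos -20.2°, sin -20.2°) = (0.93849, -0.34530) and n = (−sin -20.2°, cos -20.2°) = (0.34530, 0.93849). D is at the origin and V lies 42.3 along u from D, so V = 42.3·u = (39.698, -14.606). Tangency of A1 to both parallel lines with radius 10.0 puts B and A at D ± 10.0·n: B = (3.4530, 9.3849), A = (-3.4530, -9.3849). Equal radii place K and M the same way about V: K = V + 10.0·n = (43.151, -5.2212), M = V − 10.0·n = (36.245, -23.991). Then |DM| = |M − D| = 43.466.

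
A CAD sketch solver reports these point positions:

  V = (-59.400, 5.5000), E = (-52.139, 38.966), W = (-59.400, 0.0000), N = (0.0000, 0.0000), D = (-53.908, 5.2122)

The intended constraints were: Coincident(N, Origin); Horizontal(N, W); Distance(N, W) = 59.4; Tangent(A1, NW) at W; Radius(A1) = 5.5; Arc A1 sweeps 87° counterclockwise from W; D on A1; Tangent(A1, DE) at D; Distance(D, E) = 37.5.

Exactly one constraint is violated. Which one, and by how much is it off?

Distance(D, E) = 37.5 — off by 3.70.

N = (0.00, 0.00) ✓; N.y = 0.00, W.y = 0.00 ✓; |NW| = 59.40 ✓; ∠(VW, WN) = 90.00° ✓; |VW| = 5.500 ✓; bearing(V→D) − bearing(V→W) = 87.00° ✓; |VD| = 5.500 ✓; ∠(VD, DE) = 90.00° ✓; |DE| = 33.80 ✗.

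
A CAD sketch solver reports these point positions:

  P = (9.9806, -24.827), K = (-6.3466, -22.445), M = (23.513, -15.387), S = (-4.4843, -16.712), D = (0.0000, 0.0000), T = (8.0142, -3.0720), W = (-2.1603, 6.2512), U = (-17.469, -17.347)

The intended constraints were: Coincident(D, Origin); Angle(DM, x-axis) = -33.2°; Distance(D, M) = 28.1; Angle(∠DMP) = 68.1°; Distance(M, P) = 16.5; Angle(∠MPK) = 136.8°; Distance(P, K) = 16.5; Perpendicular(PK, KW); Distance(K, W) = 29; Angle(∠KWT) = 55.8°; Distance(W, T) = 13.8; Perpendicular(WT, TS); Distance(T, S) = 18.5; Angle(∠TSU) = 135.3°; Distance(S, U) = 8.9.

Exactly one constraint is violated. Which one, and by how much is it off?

Distance(S, U) = 8.9 — off by 4.10.

D = (0.00, 0.00) ✓; DM at -33.20° ✓; |DM| = 28.10 ✓; ∠DMP = 68.10° ✓; |MP| = 16.50 ✓; ∠MPK = 136.8° ✓; |PK| = 16.50 ✓; ∠(PK, KW) = 90.00° ✓; |KW| = 29.00 ✓; ∠KWT = 55.80° ✓; |WT| = 13.80 ✓; ∠(WT, TS) = 90.00° ✓; |TS| = 18.50 ✓; ∠TSU = 135.3° ✓; |SU| = 13.00 ✗.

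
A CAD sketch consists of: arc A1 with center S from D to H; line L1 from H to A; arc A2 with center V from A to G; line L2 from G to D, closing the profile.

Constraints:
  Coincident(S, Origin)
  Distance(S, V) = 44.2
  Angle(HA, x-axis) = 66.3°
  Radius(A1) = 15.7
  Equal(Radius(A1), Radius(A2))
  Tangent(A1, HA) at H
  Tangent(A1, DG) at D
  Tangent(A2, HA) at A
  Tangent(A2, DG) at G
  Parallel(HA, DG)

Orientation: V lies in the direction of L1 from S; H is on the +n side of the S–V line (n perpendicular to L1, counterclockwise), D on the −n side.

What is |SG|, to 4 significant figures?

46.91

Tangency of A1 to both parallel lines with radius 15.7 puts H and D at S ± 15.7·n: H = (-14.38, 6.311), D = (14.38, -6.311). Equal radii place A and G the same way about V: A = V + 15.7·n = (3.390, 46.78), G = V − 15.7·n = (32.14, 34.16). Then |SG| = |G − S| = 46.91.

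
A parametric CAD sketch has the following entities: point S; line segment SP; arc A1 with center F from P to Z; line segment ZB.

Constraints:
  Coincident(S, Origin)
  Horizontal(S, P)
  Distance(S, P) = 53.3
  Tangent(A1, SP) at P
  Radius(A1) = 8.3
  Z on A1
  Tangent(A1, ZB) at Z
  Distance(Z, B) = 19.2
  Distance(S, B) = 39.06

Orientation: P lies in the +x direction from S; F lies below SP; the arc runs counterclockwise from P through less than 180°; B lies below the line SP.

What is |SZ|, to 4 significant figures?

46.98

Checks: |FZ| = 8.300 ✓; ∠(FZ, ZB) = 90.00° ✓; |ZB| = 19.20 ✓; |SB| = 39.06 ✓.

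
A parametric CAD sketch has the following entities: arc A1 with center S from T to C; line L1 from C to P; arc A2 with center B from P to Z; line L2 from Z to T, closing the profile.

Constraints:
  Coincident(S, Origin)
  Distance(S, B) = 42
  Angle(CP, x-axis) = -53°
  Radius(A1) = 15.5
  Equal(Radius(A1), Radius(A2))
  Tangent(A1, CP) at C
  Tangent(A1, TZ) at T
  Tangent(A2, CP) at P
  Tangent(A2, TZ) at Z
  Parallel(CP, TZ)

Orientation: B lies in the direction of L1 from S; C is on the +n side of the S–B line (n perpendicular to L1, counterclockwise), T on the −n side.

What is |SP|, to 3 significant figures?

44.8

Tangency of A1 to both parallel lines with radius 15.5 puts C and T at S ± 15.5·n: C = (12.4, 9.33), T = (-12.4, -9.33). Equal radii place P and Z the same way about B: P = B + 15.5·n = (37.7, -24.2), Z = B − 15.5·n = (12.9, -42.9). Then |SP| = |P − S| = 44.8.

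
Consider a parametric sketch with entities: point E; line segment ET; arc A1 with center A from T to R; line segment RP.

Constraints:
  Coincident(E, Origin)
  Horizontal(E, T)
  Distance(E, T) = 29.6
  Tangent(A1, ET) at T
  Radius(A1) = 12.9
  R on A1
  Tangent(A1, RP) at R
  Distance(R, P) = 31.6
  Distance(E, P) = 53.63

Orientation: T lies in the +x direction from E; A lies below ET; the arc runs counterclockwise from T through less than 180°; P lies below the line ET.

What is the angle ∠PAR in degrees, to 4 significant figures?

67.79°

E is at the origin; ET is horizontal with |ET| = 29.6 and T on the +x side, so T = (29.60, 0.000). Since A1 is tangent to ET there, AT ⟂ ET, so A = T + (0, -12.9) = (29.60, -12.90). Since AR ⟂ RP (tangency), |AP| = √(12.9² + 31.6²) = 34.13 regardless of where R sits on A1. So P lies on both circle(E, 53.63) and circle(A, 34.13); the below-ET intersection is P = (26.10, -46.85). R is the foot of the tangent from P: R = (17.22, -16.52).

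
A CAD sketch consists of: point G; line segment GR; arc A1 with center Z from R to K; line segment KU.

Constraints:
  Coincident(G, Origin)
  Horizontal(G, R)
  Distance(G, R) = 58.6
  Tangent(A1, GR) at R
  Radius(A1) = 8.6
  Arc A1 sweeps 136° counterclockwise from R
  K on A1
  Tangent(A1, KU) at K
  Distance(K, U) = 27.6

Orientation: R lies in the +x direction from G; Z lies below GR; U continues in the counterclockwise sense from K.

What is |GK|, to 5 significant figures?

54.664

A1 meets GR tangentially, so ZR is at right angles to GR, so Z = R + (0, -8.6) = (58.600, -8.6000). On A1, R sits at bearing 90° from Z; a 136° counterclockwise sweep puts K at bearing 226°, so K = Z + 8.6·(cos 226°, sin 226°) = (52.626, -14.786). Then |GK| = |K − G| = 54.664.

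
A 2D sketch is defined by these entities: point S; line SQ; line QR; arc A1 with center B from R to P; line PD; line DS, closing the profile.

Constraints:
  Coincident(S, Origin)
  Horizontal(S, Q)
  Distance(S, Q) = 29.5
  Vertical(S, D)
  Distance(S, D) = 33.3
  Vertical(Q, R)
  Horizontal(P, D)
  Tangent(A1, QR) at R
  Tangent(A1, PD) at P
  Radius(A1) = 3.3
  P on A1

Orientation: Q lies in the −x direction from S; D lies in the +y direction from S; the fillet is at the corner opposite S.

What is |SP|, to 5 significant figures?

42.371

The virtual corner opposite S is at (-29.500, 33.300). The tangent condition forces BR to be normal to QR and the tangent condition forces BP to be normal to PD, with radius 3.3, so the center B sits 3.3 in from both sides at B = (-26.200, 30.000). That places the tangent points at R = (-29.500, 30.000) on QR and P = (-26.200, 33.300) on PD. Then |SP| = |P − S| = 42.371.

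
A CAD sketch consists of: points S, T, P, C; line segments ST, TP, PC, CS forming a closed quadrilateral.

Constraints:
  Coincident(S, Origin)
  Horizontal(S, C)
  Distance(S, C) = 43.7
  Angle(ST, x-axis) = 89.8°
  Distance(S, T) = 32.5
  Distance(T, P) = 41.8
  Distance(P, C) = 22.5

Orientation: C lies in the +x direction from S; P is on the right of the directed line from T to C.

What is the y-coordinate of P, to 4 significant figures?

-3.436

S is at the origin; S and C share the same y with |SC| = 43.7 and C in +x, so C = (43.7, 0). ST runs at 89.8° with |ST| = 32.5, so T = (0.1134, 32.50). P is determined by |TP| = 41.8 and |PC| = 22.5 together: it lies at the intersection of circle(T, 41.8) and circle(C, 22.5). With |TC| = 54.37, the foot of the radical line on TC is 38.60 from T and the perpendicular offset is √(41.8² − 38.60²) = 16.05. Taking the right-of-TC solution: P = (21.46, -3.436).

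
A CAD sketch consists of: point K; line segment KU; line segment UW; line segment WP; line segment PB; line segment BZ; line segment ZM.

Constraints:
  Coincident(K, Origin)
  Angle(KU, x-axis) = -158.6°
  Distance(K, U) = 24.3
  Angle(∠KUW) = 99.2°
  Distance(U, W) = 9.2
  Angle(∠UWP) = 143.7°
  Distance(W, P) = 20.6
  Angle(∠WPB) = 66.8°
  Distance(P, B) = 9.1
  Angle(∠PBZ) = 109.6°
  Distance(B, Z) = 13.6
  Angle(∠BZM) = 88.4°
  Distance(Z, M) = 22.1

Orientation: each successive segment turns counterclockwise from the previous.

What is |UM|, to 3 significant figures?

23.7

K is at the origin; KU runs at -158.6° with length 24.3, so U = (-22.6, -8.87). ∠KUW = 99.2° gives UW at -77.8° from the x-axis; with |UW| = 9.2, W = (-20.7, -17.9). ∠UWP = 143.7° gives WP at -41.5° from the x-axis; with |WP| = 20.6, P = (-5.25, -31.5). ∠WPB = 66.8° gives PB at 71.7° from the x-axis; with |PB| = 9.1, B = (-2.39, -22.9). ∠PBZ = 109.6° gives BZ at 142° from the x-axis; with |BZ| = 13.6, Z = (-13.1, -14.5). ∠BZM = 88.4° gives ZM at -126° from the x-axis; with |ZM| = 22.1, M = (-26.2, -32.3). Then |UM| = |M − U| = 23.7.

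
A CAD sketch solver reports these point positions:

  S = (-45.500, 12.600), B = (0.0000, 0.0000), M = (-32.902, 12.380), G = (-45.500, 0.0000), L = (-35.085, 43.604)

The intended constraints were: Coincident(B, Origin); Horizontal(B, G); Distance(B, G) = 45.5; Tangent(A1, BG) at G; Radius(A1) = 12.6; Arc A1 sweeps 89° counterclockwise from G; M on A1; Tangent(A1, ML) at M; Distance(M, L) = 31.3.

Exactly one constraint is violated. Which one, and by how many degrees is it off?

Tangent(A1, ML) at M — off by 5.00°.

B = (0.00, 0.00) ✓; B.y = 0.00, G.y = 0.00 ✓; |BG| = 45.50 ✓; ∠(SG, GB) = 90.00° ✓; |SG| = 12.60 ✓; bearing(S→M) − bearing(S→G) = 89.00° ✓; |SM| = 12.60 ✓; ∠(SM, ML) = 85.00° ✗; |ML| = 31.30 ✓.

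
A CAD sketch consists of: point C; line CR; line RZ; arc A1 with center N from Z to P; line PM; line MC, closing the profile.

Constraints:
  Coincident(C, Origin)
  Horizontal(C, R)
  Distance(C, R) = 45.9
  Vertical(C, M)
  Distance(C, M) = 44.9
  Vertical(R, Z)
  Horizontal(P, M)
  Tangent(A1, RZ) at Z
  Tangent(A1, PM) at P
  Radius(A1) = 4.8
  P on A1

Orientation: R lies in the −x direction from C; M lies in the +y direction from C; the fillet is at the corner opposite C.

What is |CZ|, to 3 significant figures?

60.9

C is at the origin; CR is horizontal with |CR| = 45.9 and R on the −x side, so R = (-45.9, 0.00). CM is vertical with |CM| = 44.9 and M on the +y side, so M = (0.00, 44.9). The virtual corner opposite C is at (-45.9, 44.9). Since A1 is tangent to RZ there, NZ ⟂ RZ and A1 meets PM tangentially, so NP is at right angles to PM, with radius 4.8, so the center N sits 4.8 in from both sides at N = (-41.1, 40.1). That places the tangent points at Z = (-45.9, 40.1) on RZ and P = (-41.1, 44.9) on PM. Then |CZ| = |Z − C| = 60.9.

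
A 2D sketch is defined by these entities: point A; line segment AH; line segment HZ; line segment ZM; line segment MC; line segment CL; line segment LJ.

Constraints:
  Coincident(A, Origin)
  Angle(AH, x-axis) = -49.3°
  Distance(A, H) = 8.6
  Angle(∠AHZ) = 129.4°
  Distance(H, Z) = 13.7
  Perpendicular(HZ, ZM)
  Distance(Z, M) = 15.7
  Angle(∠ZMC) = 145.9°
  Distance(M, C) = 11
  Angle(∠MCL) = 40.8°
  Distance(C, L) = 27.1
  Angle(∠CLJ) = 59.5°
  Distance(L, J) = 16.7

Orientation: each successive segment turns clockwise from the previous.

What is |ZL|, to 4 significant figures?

9.564

A is at the origin; AH runs at -49.3° with length 8.6, so H = (5.608, -6.520). ∠AHZ = 129.4° gives HZ at -99.90° from the x-axis; with |HZ| = 13.7, Z = (3.253, -20.02). The perpendicularity gives ZM at right angles to HZ, so ZM runs at 170.1°; with |ZM| = 15.7, M = (-12.21, -17.32). ∠ZMC = 145.9° gives MC at 136.0° from the x-axis; with |MC| = 11.0, C = (-20.13, -9.675). ∠MCL = 40.8° gives CL at -3.200° from the x-axis; with |CL| = 27.1, L = (6.931, -11.19). Then |ZL| = |L − Z| = 9.564.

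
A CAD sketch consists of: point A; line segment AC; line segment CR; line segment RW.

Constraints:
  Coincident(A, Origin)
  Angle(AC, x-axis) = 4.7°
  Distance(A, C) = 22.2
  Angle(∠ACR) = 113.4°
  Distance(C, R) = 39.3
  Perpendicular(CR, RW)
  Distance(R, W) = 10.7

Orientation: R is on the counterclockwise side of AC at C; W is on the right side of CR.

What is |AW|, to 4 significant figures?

57.28

A is at the origin; AC runs at 4.7° with length 22.2, so C = 22.2·(cos 4.7°, sin 4.7°) = (22.13, 1.819). ∠ACR = 113.4°, so CR runs at 4.7° + (180° − 113.4°) = 71.30° from the x-axis; with |CR| = 39.3, R = C + 39.3·(cos 71.30°, sin 71.30°) = (34.73, 39.04). CR is perpendicular to RW; with |RW| = 10.7 on the right of CR, W = R + 10.7·(0.9472, -0.3206) = (44.86, 35.61). Then |AW| = |W − A| = 57.28.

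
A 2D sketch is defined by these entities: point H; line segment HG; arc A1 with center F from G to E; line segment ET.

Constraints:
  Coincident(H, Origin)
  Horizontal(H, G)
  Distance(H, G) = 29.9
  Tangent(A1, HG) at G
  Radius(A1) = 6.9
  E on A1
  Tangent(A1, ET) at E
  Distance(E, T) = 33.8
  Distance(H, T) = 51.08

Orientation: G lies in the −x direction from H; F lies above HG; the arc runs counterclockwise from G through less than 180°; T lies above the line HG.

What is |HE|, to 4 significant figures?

24.58

Checks: ∠(FG, GH) = 90.00° ✓; |FE| = 6.900 ✓; ∠(FE, ET) = 90.00° ✓; |ET| = 33.80 ✓; |HT| = 51.08 ✓.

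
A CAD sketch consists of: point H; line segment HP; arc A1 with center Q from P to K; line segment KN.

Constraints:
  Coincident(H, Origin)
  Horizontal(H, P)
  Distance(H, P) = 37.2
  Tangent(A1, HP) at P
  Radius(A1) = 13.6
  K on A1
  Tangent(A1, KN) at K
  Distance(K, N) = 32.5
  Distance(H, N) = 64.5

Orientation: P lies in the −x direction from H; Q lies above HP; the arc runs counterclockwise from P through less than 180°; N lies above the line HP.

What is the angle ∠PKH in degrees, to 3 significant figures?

80.2°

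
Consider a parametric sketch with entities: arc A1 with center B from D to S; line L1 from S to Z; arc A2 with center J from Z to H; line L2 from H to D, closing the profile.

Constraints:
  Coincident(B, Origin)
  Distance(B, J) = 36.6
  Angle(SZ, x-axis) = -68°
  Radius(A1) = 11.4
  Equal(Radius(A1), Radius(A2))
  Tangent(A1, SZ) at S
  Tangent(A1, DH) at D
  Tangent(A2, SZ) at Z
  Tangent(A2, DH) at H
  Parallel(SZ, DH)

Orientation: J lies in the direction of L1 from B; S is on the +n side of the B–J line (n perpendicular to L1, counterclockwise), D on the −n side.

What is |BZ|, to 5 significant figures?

38.334

The slot axis is L1's direction at -68.0°, so u = (cos -68.0°, sin -68.0°) = (0.37461, -0.92718) and n = (−sin -68.0°, cos -68.0°) = (0.92718, 0.37461). B is at the origin and J lies 36.6 along u from B, so J = 36.6·u = (13.711, -33.935). Tangency of A1 to both parallel lines with radius 11.4 puts S and D at B ± 11.4·n: S = (10.570, 4.2705), D = (-10.570, -4.2705). Equal radii place Z and H the same way about J: Z = J + 11.4·n = (24.280, -29.664), H = J − 11.4·n = (3.1407, -38.205). Then |BZ| = |Z − B| = 38.334.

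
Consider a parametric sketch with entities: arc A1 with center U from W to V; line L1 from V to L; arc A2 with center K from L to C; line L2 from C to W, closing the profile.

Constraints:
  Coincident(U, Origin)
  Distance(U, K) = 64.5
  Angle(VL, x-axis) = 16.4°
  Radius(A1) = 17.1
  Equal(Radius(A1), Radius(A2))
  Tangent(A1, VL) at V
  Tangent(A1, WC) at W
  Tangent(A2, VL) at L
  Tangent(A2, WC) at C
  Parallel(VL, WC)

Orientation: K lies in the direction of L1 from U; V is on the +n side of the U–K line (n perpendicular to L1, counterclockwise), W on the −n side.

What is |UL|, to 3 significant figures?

66.7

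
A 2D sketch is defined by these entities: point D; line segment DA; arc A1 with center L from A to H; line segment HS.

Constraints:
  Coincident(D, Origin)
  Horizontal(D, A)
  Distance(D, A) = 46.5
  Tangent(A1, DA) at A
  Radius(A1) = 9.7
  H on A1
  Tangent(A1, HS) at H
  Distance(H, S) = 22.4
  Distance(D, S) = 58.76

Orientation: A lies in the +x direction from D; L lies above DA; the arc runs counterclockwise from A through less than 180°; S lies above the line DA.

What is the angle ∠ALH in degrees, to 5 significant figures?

110.19°

D is at the origin; D and A share the same y with |DA| = 46.5 and A on the +x side, so A = (46.500, 0.0000). Since A1 is tangent to DA there, LA ⟂ DA, so L = A + (0, 9.7) = (46.500, 9.7000). Since LH ⟂ HS (tangency), |LS| = √(9.7² + 22.4²) = 24.410 regardless of where H sits on A1. So S lies on both circle(D, 58.76) and circle(L, 24.410); the above-DA intersection is S = (47.874, 34.071). H is the foot of the tangent from S: H = (55.604, 13.048).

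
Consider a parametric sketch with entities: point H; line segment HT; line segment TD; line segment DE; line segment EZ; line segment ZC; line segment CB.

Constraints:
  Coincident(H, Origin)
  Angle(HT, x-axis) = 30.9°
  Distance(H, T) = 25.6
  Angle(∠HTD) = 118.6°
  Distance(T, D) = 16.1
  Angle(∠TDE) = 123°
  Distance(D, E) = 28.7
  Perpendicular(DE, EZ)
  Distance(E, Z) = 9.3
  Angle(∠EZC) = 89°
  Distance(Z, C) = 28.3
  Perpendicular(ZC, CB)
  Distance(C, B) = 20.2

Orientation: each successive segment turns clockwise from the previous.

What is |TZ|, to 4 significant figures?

37.70

H is at the origin; HT runs at 30.9° with length 25.6, so T = (21.97, 13.15). ∠HTD = 118.6° gives TD at -30.50° from the x-axis; with |TD| = 16.1, D = (35.84, 4.975). ∠TDE = 123.0° gives DE at -87.50° from the x-axis; with |DE| = 28.7, E = (37.09, -23.70). The perpendicularity gives EZ at right angles to DE, so EZ runs at -177.5°; with |EZ| = 9.3, Z = (27.80, -24.10). Then |TZ| = |Z − T| = 37.70.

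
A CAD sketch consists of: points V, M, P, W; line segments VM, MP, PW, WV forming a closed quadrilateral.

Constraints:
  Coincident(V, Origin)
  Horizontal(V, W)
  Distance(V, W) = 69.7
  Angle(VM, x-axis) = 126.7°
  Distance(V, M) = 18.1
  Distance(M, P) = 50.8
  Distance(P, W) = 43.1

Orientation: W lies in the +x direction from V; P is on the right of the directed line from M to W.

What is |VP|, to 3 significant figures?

33.8

Checks: |MP| = 50.80 ✓; |PW| = 43.10 ✓.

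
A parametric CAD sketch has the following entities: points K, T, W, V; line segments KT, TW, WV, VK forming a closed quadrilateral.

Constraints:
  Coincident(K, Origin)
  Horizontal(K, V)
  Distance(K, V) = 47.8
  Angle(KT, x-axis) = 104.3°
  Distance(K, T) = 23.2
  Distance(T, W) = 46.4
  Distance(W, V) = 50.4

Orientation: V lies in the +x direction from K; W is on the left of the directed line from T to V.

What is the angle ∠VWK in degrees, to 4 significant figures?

51.53°

K is at the origin; K and V share the same y with |KV| = 47.8 and V in +x, so V = (47.8, 0). KT runs at 104.3° with |KT| = 23.2, so T = (-5.730, 22.48). W is determined by |TW| = 46.4 and |WV| = 50.4 together: it lies at the intersection of circle(T, 46.4) and circle(V, 50.4). With |TV| = 58.06, the foot of the radical line on TV is 25.70 from T and the perpendicular offset is √(46.4² − 25.70²) = 38.64. Taking the left-of-TV solution: W = (32.92, 48.15).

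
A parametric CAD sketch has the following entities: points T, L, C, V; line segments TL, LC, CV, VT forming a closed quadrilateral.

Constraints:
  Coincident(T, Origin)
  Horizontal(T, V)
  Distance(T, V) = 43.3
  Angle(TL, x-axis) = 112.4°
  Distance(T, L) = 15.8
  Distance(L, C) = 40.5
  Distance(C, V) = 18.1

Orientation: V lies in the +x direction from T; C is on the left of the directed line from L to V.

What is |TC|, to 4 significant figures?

37.91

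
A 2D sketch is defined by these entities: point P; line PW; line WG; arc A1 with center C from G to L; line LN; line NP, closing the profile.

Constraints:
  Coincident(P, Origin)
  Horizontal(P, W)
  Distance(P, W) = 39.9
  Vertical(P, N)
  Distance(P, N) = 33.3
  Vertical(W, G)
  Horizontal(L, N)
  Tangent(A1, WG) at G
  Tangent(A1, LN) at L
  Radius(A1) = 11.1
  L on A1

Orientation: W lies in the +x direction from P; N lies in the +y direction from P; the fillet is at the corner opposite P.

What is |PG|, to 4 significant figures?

45.66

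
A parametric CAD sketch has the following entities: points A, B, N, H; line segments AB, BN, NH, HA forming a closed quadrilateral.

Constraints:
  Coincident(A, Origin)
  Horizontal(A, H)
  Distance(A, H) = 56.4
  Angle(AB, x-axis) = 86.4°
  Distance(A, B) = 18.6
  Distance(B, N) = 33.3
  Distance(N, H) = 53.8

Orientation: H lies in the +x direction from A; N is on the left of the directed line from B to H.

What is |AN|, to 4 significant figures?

49.10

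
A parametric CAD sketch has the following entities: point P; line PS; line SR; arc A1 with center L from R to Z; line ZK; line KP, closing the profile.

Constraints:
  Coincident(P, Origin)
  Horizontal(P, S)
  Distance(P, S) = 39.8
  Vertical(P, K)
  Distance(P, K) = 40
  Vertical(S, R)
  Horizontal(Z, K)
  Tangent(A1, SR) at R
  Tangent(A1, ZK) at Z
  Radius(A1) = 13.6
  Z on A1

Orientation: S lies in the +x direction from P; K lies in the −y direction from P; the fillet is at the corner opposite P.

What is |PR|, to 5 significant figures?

47.760

P is at the origin; PS is horizontal with |PS| = 39.8 and S on the +x side, so S = (39.800, 0.0000). PK is vertical with |PK| = 40.0 and K on the −y side, so K = (0.0000, -40.000). The virtual corner opposite P is at (39.800, -40.000). The tangent condition forces LR to be normal to SR and A1 meets ZK tangentially, so LZ is at right angles to ZK, with radius 13.6, so the center L sits 13.6 in from both sides at L = (26.200, -26.400). That places the tangent points at R = (39.800, -26.400) on SR and Z = (26.200, -40.000) on ZK. Then |PR| = |R − P| = 47.760.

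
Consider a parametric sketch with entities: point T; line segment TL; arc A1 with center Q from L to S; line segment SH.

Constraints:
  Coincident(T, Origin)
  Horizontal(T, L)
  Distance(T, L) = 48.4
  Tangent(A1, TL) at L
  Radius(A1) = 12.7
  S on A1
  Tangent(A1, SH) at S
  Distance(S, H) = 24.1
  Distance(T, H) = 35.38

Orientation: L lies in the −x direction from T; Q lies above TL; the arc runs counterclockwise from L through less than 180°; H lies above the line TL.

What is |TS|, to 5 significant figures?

38.276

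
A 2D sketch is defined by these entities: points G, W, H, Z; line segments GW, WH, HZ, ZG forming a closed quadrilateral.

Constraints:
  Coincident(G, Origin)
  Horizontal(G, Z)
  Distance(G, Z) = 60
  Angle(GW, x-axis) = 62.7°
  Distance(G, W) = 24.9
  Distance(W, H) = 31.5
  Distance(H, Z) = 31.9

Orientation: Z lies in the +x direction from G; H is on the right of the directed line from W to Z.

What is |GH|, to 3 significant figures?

28.7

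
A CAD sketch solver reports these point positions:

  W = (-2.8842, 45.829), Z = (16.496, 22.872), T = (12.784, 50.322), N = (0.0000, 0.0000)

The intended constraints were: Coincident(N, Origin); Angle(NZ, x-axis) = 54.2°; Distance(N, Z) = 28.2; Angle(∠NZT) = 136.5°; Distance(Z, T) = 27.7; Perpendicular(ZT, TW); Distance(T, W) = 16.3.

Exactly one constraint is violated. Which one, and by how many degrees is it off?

Perpendicular(ZT, TW) — off by 8.30°.

N = (0.00, 0.00) ✓; NZ at 54.20° ✓; |NZ| = 28.20 ✓; ∠NZT = 136.5° ✓; |ZT| = 27.70 ✓; ∠(ZT, TW) = 98.30° ✗; |TW| = 16.30 ✓.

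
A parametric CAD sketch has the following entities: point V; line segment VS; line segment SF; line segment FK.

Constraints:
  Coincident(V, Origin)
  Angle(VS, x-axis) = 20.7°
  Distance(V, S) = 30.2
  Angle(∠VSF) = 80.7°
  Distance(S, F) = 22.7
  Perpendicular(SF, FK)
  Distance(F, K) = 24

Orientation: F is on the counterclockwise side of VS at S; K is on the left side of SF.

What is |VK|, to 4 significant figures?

18.74

V is at the origin; VS runs at 20.7° with length 30.2, so S = 30.2·(cos 20.7°, sin 20.7°) = (28.25, 10.67). ∠VSF = 80.7°, so SF runs at 20.7° + (180° − 80.7°) = 120.0° from the x-axis; with |SF| = 22.7, F = S + 22.7·(cos 120.0°, sin 120.0°) = (16.90, 30.33). The perpendicularity gives FK at right angles to SF; with |FK| = 24.0 on the left of SF, K = F + 24.0·(-0.8660, -0.5000) = (-3.884, 18.33). Then |VK| = |K − V| = 18.74.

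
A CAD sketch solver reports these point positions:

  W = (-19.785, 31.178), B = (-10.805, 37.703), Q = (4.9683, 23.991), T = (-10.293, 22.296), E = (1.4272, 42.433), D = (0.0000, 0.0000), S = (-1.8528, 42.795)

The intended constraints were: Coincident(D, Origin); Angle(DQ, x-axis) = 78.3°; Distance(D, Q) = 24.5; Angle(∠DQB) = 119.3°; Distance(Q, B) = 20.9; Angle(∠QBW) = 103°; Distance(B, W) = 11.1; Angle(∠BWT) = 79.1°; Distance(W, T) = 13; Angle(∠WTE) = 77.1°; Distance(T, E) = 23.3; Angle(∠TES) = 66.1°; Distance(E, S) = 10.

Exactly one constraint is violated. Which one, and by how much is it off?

Distance(E, S) = 10 — off by 6.70.

D = (0.00, 0.00) ✓; DQ at 78.30° ✓; |DQ| = 24.50 ✓; ∠DQB = 119.3° ✓; |QB| = 20.90 ✓; ∠QBW = 103.0° ✓; |BW| = 11.10 ✓; ∠BWT = 79.10° ✓; |WT| = 13.00 ✓; ∠WTE = 77.10° ✓; |TE| = 23.30 ✓; ∠TES = 66.10° ✓; |ES| = 3.300 ✗.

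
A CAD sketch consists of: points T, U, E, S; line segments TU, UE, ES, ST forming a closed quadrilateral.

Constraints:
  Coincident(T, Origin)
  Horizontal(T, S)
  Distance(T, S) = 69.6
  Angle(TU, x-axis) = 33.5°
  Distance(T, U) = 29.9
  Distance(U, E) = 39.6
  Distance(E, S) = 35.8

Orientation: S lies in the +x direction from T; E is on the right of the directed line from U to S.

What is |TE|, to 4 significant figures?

44.77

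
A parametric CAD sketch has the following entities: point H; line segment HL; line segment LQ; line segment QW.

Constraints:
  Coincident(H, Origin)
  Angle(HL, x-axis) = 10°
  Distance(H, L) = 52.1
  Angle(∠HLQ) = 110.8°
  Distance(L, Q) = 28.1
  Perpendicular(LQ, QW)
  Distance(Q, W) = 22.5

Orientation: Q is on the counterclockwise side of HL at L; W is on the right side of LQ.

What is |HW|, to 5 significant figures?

85.098

∠HLQ = 110.8°, so LQ runs at 10.0° + (180° − 110.8°) = 79.200° from the x-axis; with |LQ| = 28.1, Q = L + 28.1·(cos 79.200°, sin 79.200°) = (56.574, 36.649). The perpendicularity gives QW at right angles to LQ; with |QW| = 22.5 on the right of LQ, W = Q + 22.5·(0.98229, -0.18738) = (78.675, 32.433). Then |HW| = |W − H| = 85.098.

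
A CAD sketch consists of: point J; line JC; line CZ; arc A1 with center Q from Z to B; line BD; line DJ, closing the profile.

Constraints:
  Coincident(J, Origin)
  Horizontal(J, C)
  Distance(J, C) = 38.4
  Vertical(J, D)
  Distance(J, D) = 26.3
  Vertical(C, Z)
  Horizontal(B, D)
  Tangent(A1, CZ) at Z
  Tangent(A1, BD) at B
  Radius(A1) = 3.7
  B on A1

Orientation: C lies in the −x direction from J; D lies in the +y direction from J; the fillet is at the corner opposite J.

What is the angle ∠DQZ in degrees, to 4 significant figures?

173.9°

The virtual corner opposite J is at (-38.40, 26.30). The tangent condition forces QZ to be normal to CZ and since A1 is tangent to BD there, QB ⟂ BD, with radius 3.7, so the center Q sits 3.7 in from both sides at Q = (-34.70, 22.60). That places the tangent points at Z = (-38.40, 22.60) on CZ and B = (-34.70, 26.30) on BD. Then cos ∠DQZ = QD·QZ / (|QD||QZ|), giving 173.9°.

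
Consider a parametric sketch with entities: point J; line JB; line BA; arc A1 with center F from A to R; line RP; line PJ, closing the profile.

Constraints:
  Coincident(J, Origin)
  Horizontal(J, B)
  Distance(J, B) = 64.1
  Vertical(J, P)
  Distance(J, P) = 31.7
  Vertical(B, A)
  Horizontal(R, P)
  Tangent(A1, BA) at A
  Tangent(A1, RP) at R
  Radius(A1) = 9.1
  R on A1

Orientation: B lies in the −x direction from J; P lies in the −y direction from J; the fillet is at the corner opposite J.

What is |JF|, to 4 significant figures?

59.46

J is at the origin; JB is horizontal with |JB| = 64.1 and B on the −x side, so B = (-64.10, 0.000). J and P share the same x with |JP| = 31.7 and P on the −y side, so P = (0.000, -31.70). The virtual corner opposite J is at (-64.10, -31.70). Tangency of A1 to BA means the radius FA is perpendicular to BA and the tangent condition forces FR to be normal to RP, with radius 9.1, so the center F sits 9.1 in from both sides at F = (-55.00, -22.60). Then |JF| = |F − J| = 59.46.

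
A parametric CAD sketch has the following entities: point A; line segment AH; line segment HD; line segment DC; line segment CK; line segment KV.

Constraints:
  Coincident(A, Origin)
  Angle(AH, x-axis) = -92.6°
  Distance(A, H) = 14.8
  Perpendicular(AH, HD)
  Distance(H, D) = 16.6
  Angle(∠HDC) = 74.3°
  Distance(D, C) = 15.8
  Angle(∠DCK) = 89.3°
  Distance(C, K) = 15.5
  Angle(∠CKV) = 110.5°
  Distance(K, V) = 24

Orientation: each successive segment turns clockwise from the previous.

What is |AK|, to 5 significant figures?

4.7121

A is at the origin; AH runs at -92.6° with length 14.8, so H = (-0.67137, -14.785). AH ⟂ HD, so HD runs at 177.40°; with |HD| = 16.6, D = (-17.254, -14.032). ∠HDC = 74.3° gives DC at 71.700° from the x-axis; with |DC| = 15.8, C = (-12.293, 0.96918). ∠DCK = 89.3° gives CK at -19.000° from the x-axis; with |CK| = 15.5, K = (2.3623, -4.0771). Then |AK| = |K − A| = 4.7121.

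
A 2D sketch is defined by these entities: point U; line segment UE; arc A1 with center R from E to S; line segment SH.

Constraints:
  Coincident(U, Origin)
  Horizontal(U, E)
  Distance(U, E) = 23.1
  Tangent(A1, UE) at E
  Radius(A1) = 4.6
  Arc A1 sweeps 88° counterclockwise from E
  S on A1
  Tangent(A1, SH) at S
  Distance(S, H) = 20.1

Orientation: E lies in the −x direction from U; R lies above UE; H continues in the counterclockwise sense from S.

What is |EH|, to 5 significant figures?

25.093

On A1, E sits at bearing -90° from R; an 88° counterclockwise sweep puts S at bearing -2°, so S = R + 4.6·(cos -2°, sin -2°) = (-18.503, 4.4395). Tangency of A1 to SH means the radius RS is perpendicular to SH, so SH runs along (−sin -2°, cos -2°); with |SH| = 20.1, H = (-17.801, 24.527). Then |EH| = |H − E| = 25.093.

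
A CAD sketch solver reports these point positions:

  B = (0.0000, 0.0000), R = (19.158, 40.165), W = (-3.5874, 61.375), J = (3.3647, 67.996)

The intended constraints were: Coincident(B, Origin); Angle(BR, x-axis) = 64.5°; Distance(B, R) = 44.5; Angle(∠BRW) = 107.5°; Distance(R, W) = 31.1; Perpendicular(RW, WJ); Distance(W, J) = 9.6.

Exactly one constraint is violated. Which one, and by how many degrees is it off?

Perpendicular(RW, WJ) — off by 3.40°.

B = (0.00, 0.00) ✓; BR at 64.50° ✓; |BR| = 44.50 ✓; ∠BRW = 107.5° ✓; |RW| = 31.10 ✓; ∠(RW, WJ) = 93.40° ✗; |WJ| = 9.600 ✓.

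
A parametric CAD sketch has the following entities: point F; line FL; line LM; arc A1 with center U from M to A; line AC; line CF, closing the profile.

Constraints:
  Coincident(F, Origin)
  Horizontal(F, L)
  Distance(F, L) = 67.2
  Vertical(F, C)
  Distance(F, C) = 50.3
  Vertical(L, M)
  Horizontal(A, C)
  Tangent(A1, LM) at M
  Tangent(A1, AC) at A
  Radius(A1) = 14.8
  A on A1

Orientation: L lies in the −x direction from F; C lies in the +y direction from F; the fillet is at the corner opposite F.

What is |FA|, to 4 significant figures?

72.64

The virtual corner opposite F is at (-67.20, 50.30). The tangent condition forces UM to be normal to LM and tangency of A1 to AC means the radius UA is perpendicular to AC, with radius 14.8, so the center U sits 14.8 in from both sides at U = (-52.40, 35.50). That places the tangent points at M = (-67.20, 35.50) on LM and A = (-52.40, 50.30) on AC. Then |FA| = |A − F| = 72.64.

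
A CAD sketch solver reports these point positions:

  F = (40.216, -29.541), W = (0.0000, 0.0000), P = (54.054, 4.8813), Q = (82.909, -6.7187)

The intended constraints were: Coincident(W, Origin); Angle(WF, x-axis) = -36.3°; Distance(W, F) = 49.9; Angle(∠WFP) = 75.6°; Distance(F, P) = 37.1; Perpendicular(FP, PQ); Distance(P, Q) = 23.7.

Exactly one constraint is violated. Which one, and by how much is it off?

Distance(P, Q) = 23.7 — off by 7.40.

W = (0.00, 0.00) ✓; WF at -36.30° ✓; |WF| = 49.90 ✓; ∠WFP = 75.60° ✓; |FP| = 37.10 ✓; ∠(FP, PQ) = 90.00° ✓; |PQ| = 31.10 ✗.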